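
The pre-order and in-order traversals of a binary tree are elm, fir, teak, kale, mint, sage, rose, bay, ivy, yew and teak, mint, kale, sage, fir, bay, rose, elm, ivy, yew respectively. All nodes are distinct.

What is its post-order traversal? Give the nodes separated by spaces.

The first element of pre-order is the root; it splits in-order into left and right subtrees.
Root elm: left subtree has 7 nodes {teak, mint, kale, sage, fir, bay, rose}, right has 2 {ivy, yew}.
  Root fir: left subtree has 4 nodes {teak, mint, kale, sage}, right has 2 {bay, rose}.
    Root teak: left subtree has 0 nodes { }, right has 3 {mint, kale, sage}.
      Root kale: left subtree has 1 node {mint}, right has 1 {sage}.
    Root rose: left subtree has 1 node {bay}, right has 0 { }.
  Root ivy: left subtree has 0 nodes { }, right has 1 {yew}.

mint sage kale teak bay rose fir yew ivy elm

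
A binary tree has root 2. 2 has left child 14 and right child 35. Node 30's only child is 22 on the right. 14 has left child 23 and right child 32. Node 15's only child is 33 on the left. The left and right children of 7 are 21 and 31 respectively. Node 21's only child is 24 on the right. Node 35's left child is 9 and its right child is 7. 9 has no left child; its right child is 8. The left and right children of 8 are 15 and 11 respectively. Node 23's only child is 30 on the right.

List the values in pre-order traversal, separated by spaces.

Pre-order visits the node, then its left subtree, then its right subtree.
Visit 2.
At 2: go left to 14.
  Visit 14.
  At 14: go left to 23.
    Visit 23.
    At 23: no left child.
    At 23: go right to 30.
      Visit 30.
      At 30: no left child.
      At 30: go right to 22.
        22 is a leaf — visit 22.
  At 14: go right to 32.
    32 is a leaf — visit 32.
At 2: go right to 35.
  Visit 35.
  At 35: go left to 9.
    Visit 9.
    At 9: no left child.
    At 9: go right to 8.
      Visit 8.
      At 8: go left to 15.
        Visit 15.
        At 15: go left to 33.
          33 is a leaf — visit 33.
        At 15: no right child.
      At 8: go right to 11.
        11 is a leaf — visit 11.
  At 35: go right to 7.
    Visit 7.
    At 7: go left to 21.
      Visit 21.
      At 21: no left child.
      At 21: go right to 24.
        24 is a leaf — visit 24.
    At 7: go right to 31.
      31 is a leaf — visit 31.

2 14 23 30 22 32 35 9 8 15 33 11 7 21 24 31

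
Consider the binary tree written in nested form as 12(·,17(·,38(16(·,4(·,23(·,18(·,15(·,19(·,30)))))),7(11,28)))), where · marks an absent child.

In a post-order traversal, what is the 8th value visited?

11

Post-order visits the left subtree, then the right subtree, then the node.
At 12: no left child.
At 12: go right to 17.
  At 17: no left child.
  At 17: go right to 38.
    At 38: go left to 16.
      At 16: no left child.
      At 16: go right to 4.
        At 4: no left child.
        At 4: go right to 23.
          At 23: no left child.
          At 23: go right to 18.
            At 18: no left child.
            At 18: go right to 15.
              At 15: no left child.
              At 15: go right to 19.
                At 19: no left child.
                At 19: go right to 30.
                  30 is a leaf — visit 30.
                Visit 19.
              Visit 15.
            Visit 18.
          Visit 23.
        Visit 4.
      Visit 16.
    At 38: go right to 7.
      At 7: go left to 11.
        11 is a leaf — visit 11.
      At 7: go right to 28.
        28 is a leaf — visit 28.
      Visit 7.
    Visit 38.
  Visit 17.
Visit 12.
Full post-order sequence: 30, 19, 15, 18, 23, 4, 16, 11, 28, 7, 38, 17, 12.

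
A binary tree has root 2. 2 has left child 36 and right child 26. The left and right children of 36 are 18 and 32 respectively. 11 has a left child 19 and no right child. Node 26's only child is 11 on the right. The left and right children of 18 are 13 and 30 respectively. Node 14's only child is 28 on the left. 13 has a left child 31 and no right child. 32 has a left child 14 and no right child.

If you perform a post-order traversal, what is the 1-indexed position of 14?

Post-order visits the left subtree, then the right subtree, then the node.
At 2: go left to 36.
  At 36: go left to 18.
    At 18: go left to 13.
      At 13: go left to 31.
        31 is a leaf — visit 31.
      At 13: no right child.
      Visit 13.
    At 18: go right to 30.
      30 is a leaf — visit 30.
    Visit 18.
  At 36: go right to 32.
    At 32: go left to 14.
      At 14: go left to 28.
        28 is a leaf — visit 28.
      At 14: no right child.
      Visit 14.
    At 32: no right child.
    Visit 32.
  Visit 36.
At 2: go right to 26.
  At 26: no left child.
  At 26: go right to 11.
    At 11: go left to 19.
      19 is a leaf — visit 19.
    At 11: no right child.
    Visit 11.
  Visit 26.
Visit 2.
Full post-order sequence: 31, 13, 30, 18, 28, 14, 32, 36, 19, 11, 26, 2.

6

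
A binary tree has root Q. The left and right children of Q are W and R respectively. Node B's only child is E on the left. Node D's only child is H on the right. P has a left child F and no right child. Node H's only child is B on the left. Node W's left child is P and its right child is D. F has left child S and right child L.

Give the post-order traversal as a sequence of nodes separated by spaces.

Post-order visits the left subtree, then the right subtree, then the node.
At Q: go left to W.
  At W: go left to P.
    At P: go left to F.
      At F: go left to S.
        S is a leaf — visit S.
      At F: go right to L.
        L is a leaf — visit L.
      Visit F.
    At P: no right child.
    Visit P.
  At W: go right to D.
    At D: no left child.
    At D: go right to H.
      At H: go left to B.
        At B: go left to E.
          E is a leaf — visit E.
        At B: no right child.
        Visit B.
      At H: no right child.
      Visit H.
    Visit D.
  Visit W.
At Q: go right to R.
  R is a leaf — visit R.
Visit Q.

S L F P E B H D W R Q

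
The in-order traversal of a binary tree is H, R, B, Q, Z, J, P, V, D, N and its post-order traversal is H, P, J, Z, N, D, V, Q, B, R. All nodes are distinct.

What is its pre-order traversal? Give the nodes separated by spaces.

R H B Q V Z J P D N

The last element of post-order is the root; it splits in-order into left and right subtrees.
Root R: left subtree has 1 node {H}, right has 8 {B, Q, Z, J, P, V, D, N}.
  Root B: left subtree has 0 nodes { }, right has 7 {Q, Z, J, P, V, D, N}.
    Root Q: left subtree has 0 nodes { }, right has 6 {Z, J, P, V, D, N}.
      Root V: left subtree has 3 nodes {Z, J, P}, right has 2 {D, N}.
        Root Z: left subtree has 0 nodes { }, right has 2 {J, P}.
          Root J: left subtree has 0 nodes { }, right has 1 {P}.
        Root D: left subtree has 0 nodes { }, right has 1 {N}.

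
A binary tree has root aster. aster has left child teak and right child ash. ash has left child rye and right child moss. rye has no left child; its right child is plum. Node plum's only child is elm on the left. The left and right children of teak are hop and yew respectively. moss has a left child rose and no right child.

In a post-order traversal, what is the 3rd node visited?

teak

Post-order visits the left subtree, then the right subtree, then the node.
At aster: go left to teak.
  At teak: go left to hop.
    hop is a leaf — visit hop.
  At teak: go right to yew.
    yew is a leaf — visit yew.
  Visit teak.
At aster: go right to ash.
  At ash: go left to rye.
    At rye: no left child.
    At rye: go right to plum.
      At plum: go left to elm.
        elm is a leaf — visit elm.
      At plum: no right child.
      Visit plum.
    Visit rye.
  At ash: go right to moss.
    At moss: go left to rose.
      rose is a leaf — visit rose.
    At moss: no right child.
    Visit moss.
  Visit ash.
Visit aster.
Full post-order sequence: hop, yew, teak, elm, plum, rye, rose, moss, ash, aster.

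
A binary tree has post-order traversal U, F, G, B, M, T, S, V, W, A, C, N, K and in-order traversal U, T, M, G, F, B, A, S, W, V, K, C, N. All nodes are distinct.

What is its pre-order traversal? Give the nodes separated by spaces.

K A T U M B G F W S V N C

The last element of post-order is the root; it splits in-order into left and right subtrees.
Root K: left subtree has 10 nodes {U, T, M, G, F, B, A, S, W, V}, right has 2 {C, N}.
  Root A: left subtree has 6 nodes {U, T, M, G, F, B}, right has 3 {S, W, V}.
    Root T: left subtree has 1 node {U}, right has 4 {M, G, F, B}.
      Root M: left subtree has 0 nodes { }, right has 3 {G, F, B}.
        Root B: left subtree has 2 nodes {G, F}, right has 0 { }.
          Root G: left subtree has 0 nodes { }, right has 1 {F}.
    Root W: left subtree has 1 node {S}, right has 1 {V}.
  Root N: left subtree has 1 node {C}, right has 0 { }.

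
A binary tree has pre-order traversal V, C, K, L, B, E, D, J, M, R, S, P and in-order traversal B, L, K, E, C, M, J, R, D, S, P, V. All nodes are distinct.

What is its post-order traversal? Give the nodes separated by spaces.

B L E K M R J P S D C V

The first element of pre-order is the root; it splits in-order into left and right subtrees.
Root V: left subtree has 11 nodes {B, L, K, E, C, M, J, R, D, S, P}, right has 0 { }.
  Root C: left subtree has 4 nodes {B, L, K, E}, right has 6 {M, J, R, D, S, P}.
    Root K: left subtree has 2 nodes {B, L}, right has 1 {E}.
      Root L: left subtree has 1 node {B}, right has 0 { }.
    Root D: left subtree has 3 nodes {M, J, R}, right has 2 {S, P}.
      Root J: left subtree has 1 node {M}, right has 1 {R}.
      Root S: left subtree has 0 nodes { }, right has 1 {P}.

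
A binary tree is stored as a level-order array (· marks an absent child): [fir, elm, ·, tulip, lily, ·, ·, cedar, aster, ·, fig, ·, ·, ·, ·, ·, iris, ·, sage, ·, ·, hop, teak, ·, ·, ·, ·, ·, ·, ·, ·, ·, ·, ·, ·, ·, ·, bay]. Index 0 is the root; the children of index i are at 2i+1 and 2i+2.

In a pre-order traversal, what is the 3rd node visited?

tulip

Pre-order visits the node, then its left subtree, then its right subtree.
Visit fir.
At fir: go left to elm.
  Visit elm.
  At elm: go left to tulip.
    Visit tulip.
    At tulip: go left to cedar.
      Visit cedar.
      At cedar: no left child.
      At cedar: go right to iris.
        iris is a leaf — visit iris.
    At tulip: go right to aster.
      Visit aster.
      At aster: no left child.
      At aster: go right to sage.
        Visit sage.
        At sage: go left to bay.
          bay is a leaf — visit bay.
        At sage: no right child.
  At elm: go right to lily.
    Visit lily.
    At lily: no left child.
    At lily: go right to fig.
      Visit fig.
      At fig: go left to hop.
        hop is a leaf — visit hop.
      At fig: go right to teak.
        teak is a leaf — visit teak.
At fir: no right child.
Full pre-order sequence: fir, elm, tulip, cedar, iris, aster, sage, bay, lily, fig, hop, teak.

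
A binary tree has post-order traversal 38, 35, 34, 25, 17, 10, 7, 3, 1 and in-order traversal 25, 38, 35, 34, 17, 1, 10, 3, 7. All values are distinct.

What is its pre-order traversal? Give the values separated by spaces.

The last element of post-order is the root; it splits in-order into left and right subtrees.
Root 1: left subtree has 5 nodes {25, 38, 35, 34, 17}, right has 3 {10, 3, 7}.
  Root 17: left subtree has 4 nodes {25, 38, 35, 34}, right has 0 { }.
    Root 25: left subtree has 0 nodes { }, right has 3 {38, 35, 34}.
      Root 34: left subtree has 2 nodes {38, 35}, right has 0 { }.
        Root 35: left subtree has 1 node {38}, right has 0 { }.
  Root 3: left subtree has 1 node {10}, right has 1 {7}.

1 17 25 34 35 38 3 10 7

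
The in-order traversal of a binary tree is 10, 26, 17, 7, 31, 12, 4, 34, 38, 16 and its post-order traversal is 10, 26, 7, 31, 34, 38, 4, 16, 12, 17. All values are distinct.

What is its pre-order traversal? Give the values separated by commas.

The last element of post-order is the root; it splits in-order into left and right subtrees.
Root 17: left subtree has 2 nodes {10, 26}, right has 7 {7, 31, 12, 4, 34, 38, 16}.
  Root 26: left subtree has 1 node {10}, right has 0 { }.
  Root 12: left subtree has 2 nodes {7, 31}, right has 4 {4, 34, 38, 16}.
    Root 31: left subtree has 1 node {7}, right has 0 { }.
    Root 16: left subtree has 3 nodes {4, 34, 38}, right has 0 { }.
      Root 4: left subtree has 0 nodes { }, right has 2 {34, 38}.
        Root 38: left subtree has 1 node {34}, right has 0 { }.

17, 26, 10, 12, 31, 7, 16, 4, 38, 34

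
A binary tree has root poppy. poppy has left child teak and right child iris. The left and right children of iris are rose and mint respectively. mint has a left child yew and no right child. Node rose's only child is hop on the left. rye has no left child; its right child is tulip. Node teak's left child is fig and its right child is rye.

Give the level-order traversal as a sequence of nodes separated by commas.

poppy, teak, iris, fig, rye, rose, mint, tulip, hop, yew

Level-order visits nodes level by level from the root, left to right within each level.
Level 0: poppy
Level 1: teak, iris
Level 2: fig, rye, rose, mint
Level 3: tulip, hop, yew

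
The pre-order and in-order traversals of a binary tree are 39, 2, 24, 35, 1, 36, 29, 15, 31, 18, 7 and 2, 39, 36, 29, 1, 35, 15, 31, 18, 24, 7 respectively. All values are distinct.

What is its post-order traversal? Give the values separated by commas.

The first element of pre-order is the root; it splits in-order into left and right subtrees.
Root 39: left subtree has 1 node {2}, right has 9 {36, 29, 1, 35, 15, 31, 18, 24, 7}.
  Root 24: left subtree has 7 nodes {36, 29, 1, 35, 15, 31, 18}, right has 1 {7}.
    Root 35: left subtree has 3 nodes {36, 29, 1}, right has 3 {15, 31, 18}.
      Root 1: left subtree has 2 nodes {36, 29}, right has 0 { }.
        Root 36: left subtree has 0 nodes { }, right has 1 {29}.
      Root 15: left subtree has 0 nodes { }, right has 2 {31, 18}.
        Root 31: left subtree has 0 nodes { }, right has 1 {18}.

2, 29, 36, 1, 18, 31, 15, 35, 7, 24, 39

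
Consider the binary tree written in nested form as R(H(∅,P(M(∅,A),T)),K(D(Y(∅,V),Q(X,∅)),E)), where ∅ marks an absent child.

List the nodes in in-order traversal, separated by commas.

In-order visits the left subtree, then the node, then the right subtree.
At R: go left to H.
  At H: no left child.
  Visit H.
  At H: go right to P.
    At P: go left to M.
      At M: no left child.
      Visit M.
      At M: go right to A.
        A is a leaf — visit A.
    Visit P.
    At P: go right to T.
      T is a leaf — visit T.
Visit R.
At R: go right to K.
  At K: go left to D.
    At D: go left to Y.
      At Y: no left child.
      Visit Y.
      At Y: go right to V.
        V is a leaf — visit V.
    Visit D.
    At D: go right to Q.
      At Q: go left to X.
        X is a leaf — visit X.
      Visit Q.
      At Q: no right child.
  Visit K.
  At K: go right to E.
    E is a leaf — visit E.

H, M, A, P, T, R, Y, V, D, X, Q, K, E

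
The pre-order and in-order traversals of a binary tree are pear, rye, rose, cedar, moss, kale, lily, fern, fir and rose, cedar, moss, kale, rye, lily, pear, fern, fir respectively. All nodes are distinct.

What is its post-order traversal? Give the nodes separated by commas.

kale, moss, cedar, rose, lily, rye, fir, fern, pear

The first element of pre-order is the root; it splits in-order into left and right subtrees.
Root pear: left subtree has 6 nodes {rose, cedar, moss, kale, rye, lily}, right has 2 {fern, fir}.
  Root rye: left subtree has 4 nodes {rose, cedar, moss, kale}, right has 1 {lily}.
    Root rose: left subtree has 0 nodes { }, right has 3 {cedar, moss, kale}.
      Root cedar: left subtree has 0 nodes { }, right has 2 {moss, kale}.
        Root moss: left subtree has 0 nodes { }, right has 1 {kale}.
  Root fern: left subtree has 0 nodes { }, right has 1 {fir}.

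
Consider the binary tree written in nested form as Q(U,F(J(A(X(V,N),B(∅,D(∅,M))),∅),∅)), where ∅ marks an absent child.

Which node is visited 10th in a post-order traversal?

F

Post-order visits the left subtree, then the right subtree, then the node.
At Q: go left to U.
  U is a leaf — visit U.
At Q: go right to F.
  At F: go left to J.
    At J: go left to A.
      At A: go left to X.
        At X: go left to V.
          V is a leaf — visit V.
        At X: go right to N.
          N is a leaf — visit N.
        Visit X.
      At A: go right to B.
        At B: no left child.
        At B: go right to D.
          At D: no left child.
          At D: go right to M.
            M is a leaf — visit M.
          Visit D.
        Visit B.
      Visit A.
    At J: no right child.
    Visit J.
  At F: no right child.
  Visit F.
Visit Q.
Full post-order sequence: U, V, N, X, M, D, B, A, J, F, Q.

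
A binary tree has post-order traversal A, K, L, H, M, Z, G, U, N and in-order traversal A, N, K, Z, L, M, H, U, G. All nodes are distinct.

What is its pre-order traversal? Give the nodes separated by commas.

The last element of post-order is the root; it splits in-order into left and right subtrees.
Root N: left subtree has 1 node {A}, right has 7 {K, Z, L, M, H, U, G}.
  Root U: left subtree has 5 nodes {K, Z, L, M, H}, right has 1 {G}.
    Root Z: left subtree has 1 node {K}, right has 3 {L, M, H}.
      Root M: left subtree has 1 node {L}, right has 1 {H}.

N, A, U, Z, K, M, L, H, G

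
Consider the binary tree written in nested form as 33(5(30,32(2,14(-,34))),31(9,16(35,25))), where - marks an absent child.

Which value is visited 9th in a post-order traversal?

25

Post-order visits the left subtree, then the right subtree, then the node.
At 33: go left to 5.
  At 5: go left to 30.
    30 is a leaf — visit 30.
  At 5: go right to 32.
    At 32: go left to 2.
      2 is a leaf — visit 2.
    At 32: go right to 14.
      At 14: no left child.
      At 14: go right to 34.
        34 is a leaf — visit 34.
      Visit 14.
    Visit 32.
  Visit 5.
At 33: go right to 31.
  At 31: go left to 9.
    9 is a leaf — visit 9.
  At 31: go right to 16.
    At 16: go left to 35.
      35 is a leaf — visit 35.
    At 16: go right to 25.
      25 is a leaf — visit 25.
    Visit 16.
  Visit 31.
Visit 33.
Full post-order sequence: 30, 2, 34, 14, 32, 5, 9, 35, 25, 16, 31, 33.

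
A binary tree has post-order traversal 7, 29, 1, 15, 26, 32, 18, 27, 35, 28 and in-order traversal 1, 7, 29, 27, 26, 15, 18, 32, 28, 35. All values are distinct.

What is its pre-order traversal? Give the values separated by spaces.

28 27 1 29 7 18 26 15 32 35

The last element of post-order is the root; it splits in-order into left and right subtrees.
Root 28: left subtree has 8 nodes {1, 7, 29, 27, 26, 15, 18, 32}, right has 1 {35}.
  Root 27: left subtree has 3 nodes {1, 7, 29}, right has 4 {26, 15, 18, 32}.
    Root 1: left subtree has 0 nodes { }, right has 2 {7, 29}.
      Root 29: left subtree has 1 node {7}, right has 0 { }.
    Root 18: left subtree has 2 nodes {26, 15}, right has 1 {32}.
      Root 26: left subtree has 0 nodes { }, right has 1 {15}.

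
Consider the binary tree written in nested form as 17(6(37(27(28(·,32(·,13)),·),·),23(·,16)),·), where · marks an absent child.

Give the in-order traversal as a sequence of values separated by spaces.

28 32 13 27 37 6 23 16 17

In-order visits the left subtree, then the node, then the right subtree.
At 17: go left to 6.
  At 6: go left to 37.
    At 37: go left to 27.
      At 27: go left to 28.
        At 28: no left child.
        Visit 28.
        At 28: go right to 32.
          At 32: no left child.
          Visit 32.
          At 32: go right to 13.
            13 is a leaf — visit 13.
      Visit 27.
      At 27: no right child.
    Visit 37.
    At 37: no right child.
  Visit 6.
  At 6: go right to 23.
    At 23: no left child.
    Visit 23.
    At 23: go right to 16.
      16 is a leaf — visit 16.
Visit 17.
At 17: no right child.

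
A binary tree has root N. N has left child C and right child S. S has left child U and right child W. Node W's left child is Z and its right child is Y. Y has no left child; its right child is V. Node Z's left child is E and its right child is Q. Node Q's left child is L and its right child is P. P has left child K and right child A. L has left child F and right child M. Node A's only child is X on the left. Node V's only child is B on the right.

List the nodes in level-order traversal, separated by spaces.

Level-order visits nodes level by level from the root, left to right within each level.
Level 0: N
Level 1: C, S
Level 2: U, W
Level 3: Z, Y
Level 4: E, Q, V
Level 5: L, P, B
Level 6: F, M, K, A
Level 7: X

N C S U W Z Y E Q V L P B F M K A X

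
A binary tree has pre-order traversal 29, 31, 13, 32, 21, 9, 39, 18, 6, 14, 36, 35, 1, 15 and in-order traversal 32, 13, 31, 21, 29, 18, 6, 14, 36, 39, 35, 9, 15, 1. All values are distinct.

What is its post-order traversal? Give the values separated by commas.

The first element of pre-order is the root; it splits in-order into left and right subtrees.
Root 29: left subtree has 4 nodes {32, 13, 31, 21}, right has 9 {18, 6, 14, 36, 39, 35, 9, 15, 1}.
  Root 31: left subtree has 2 nodes {32, 13}, right has 1 {21}.
    Root 13: left subtree has 1 node {32}, right has 0 { }.
  Root 9: left subtree has 6 nodes {18, 6, 14, 36, 39, 35}, right has 2 {15, 1}.
    Root 39: left subtree has 4 nodes {18, 6, 14, 36}, right has 1 {35}.
      Root 18: left subtree has 0 nodes { }, right has 3 {6, 14, 36}.
        Root 6: left subtree has 0 nodes { }, right has 2 {14, 36}.
          Root 14: left subtree has 0 nodes { }, right has 1 {36}.
    Root 1: left subtree has 1 node {15}, right has 0 { }.

32, 13, 21, 31, 36, 14, 6, 18, 35, 39, 15, 1, 9, 29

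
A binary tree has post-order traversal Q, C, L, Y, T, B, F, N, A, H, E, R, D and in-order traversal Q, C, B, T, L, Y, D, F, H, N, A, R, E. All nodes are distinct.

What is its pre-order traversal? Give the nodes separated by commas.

The last element of post-order is the root; it splits in-order into left and right subtrees.
Root D: left subtree has 6 nodes {Q, C, B, T, L, Y}, right has 6 {F, H, N, A, R, E}.
  Root B: left subtree has 2 nodes {Q, C}, right has 3 {T, L, Y}.
    Root C: left subtree has 1 node {Q}, right has 0 { }.
    Root T: left subtree has 0 nodes { }, right has 2 {L, Y}.
      Root Y: left subtree has 1 node {L}, right has 0 { }.
  Root R: left subtree has 4 nodes {F, H, N, A}, right has 1 {E}.
    Root H: left subtree has 1 node {F}, right has 2 {N, A}.
      Root A: left subtree has 1 node {N}, right has 0 { }.

D, B, C, Q, T, Y, L, R, H, F, A, N, E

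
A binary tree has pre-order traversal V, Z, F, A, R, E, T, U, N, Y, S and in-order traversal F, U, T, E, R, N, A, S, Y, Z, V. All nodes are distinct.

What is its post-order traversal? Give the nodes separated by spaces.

The first element of pre-order is the root; it splits in-order into left and right subtrees.
Root V: left subtree has 10 nodes {F, U, T, E, R, N, A, S, Y, Z}, right has 0 { }.
  Root Z: left subtree has 9 nodes {F, U, T, E, R, N, A, S, Y}, right has 0 { }.
    Root F: left subtree has 0 nodes { }, right has 8 {U, T, E, R, N, A, S, Y}.
      Root A: left subtree has 5 nodes {U, T, E, R, N}, right has 2 {S, Y}.
        Root R: left subtree has 3 nodes {U, T, E}, right has 1 {N}.
          Root E: left subtree has 2 nodes {U, T}, right has 0 { }.
            Root T: left subtree has 1 node {U}, right has 0 { }.
        Root Y: left subtree has 1 node {S}, right has 0 { }.

U T E N R S Y A F Z V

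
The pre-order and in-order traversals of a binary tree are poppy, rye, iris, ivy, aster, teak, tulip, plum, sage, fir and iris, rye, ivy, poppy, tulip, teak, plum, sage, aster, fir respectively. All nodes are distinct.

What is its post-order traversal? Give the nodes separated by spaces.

The first element of pre-order is the root; it splits in-order into left and right subtrees.
Root poppy: left subtree has 3 nodes {iris, rye, ivy}, right has 6 {tulip, teak, plum, sage, aster, fir}.
  Root rye: left subtree has 1 node {iris}, right has 1 {ivy}.
  Root aster: left subtree has 4 nodes {tulip, teak, plum, sage}, right has 1 {fir}.
    Root teak: left subtree has 1 node {tulip}, right has 2 {plum, sage}.
      Root plum: left subtree has 0 nodes { }, right has 1 {sage}.

iris ivy rye tulip sage plum teak fir aster poppy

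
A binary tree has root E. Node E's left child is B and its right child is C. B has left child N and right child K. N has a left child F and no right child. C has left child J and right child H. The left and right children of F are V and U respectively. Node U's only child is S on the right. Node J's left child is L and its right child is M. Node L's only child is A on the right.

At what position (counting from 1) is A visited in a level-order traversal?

13

Level-order visits nodes level by level from the root, left to right within each level.
Level 0: E
Level 1: B, C
Level 2: N, K, J, H
Level 3: F, L, M
Level 4: V, U, A
Level 5: S
Full level-order sequence: E, B, C, N, K, J, H, F, L, M, V, U, A, S.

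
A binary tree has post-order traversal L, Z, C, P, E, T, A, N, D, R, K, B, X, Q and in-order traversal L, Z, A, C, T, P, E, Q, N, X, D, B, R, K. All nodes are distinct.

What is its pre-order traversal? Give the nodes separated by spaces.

Q A Z L T C E P X N B D K R

The last element of post-order is the root; it splits in-order into left and right subtrees.
Root Q: left subtree has 7 nodes {L, Z, A, C, T, P, E}, right has 6 {N, X, D, B, R, K}.
  Root A: left subtree has 2 nodes {L, Z}, right has 4 {C, T, P, E}.
    Root Z: left subtree has 1 node {L}, right has 0 { }.
    Root T: left subtree has 1 node {C}, right has 2 {P, E}.
      Root E: left subtree has 1 node {P}, right has 0 { }.
  Root X: left subtree has 1 node {N}, right has 4 {D, B, R, K}.
    Root B: left subtree has 1 node {D}, right has 2 {R, K}.
      Root K: left subtree has 1 node {R}, right has 0 { }.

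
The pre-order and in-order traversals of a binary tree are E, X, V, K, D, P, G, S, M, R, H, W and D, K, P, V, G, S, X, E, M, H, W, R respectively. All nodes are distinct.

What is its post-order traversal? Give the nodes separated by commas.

The first element of pre-order is the root; it splits in-order into left and right subtrees.
Root E: left subtree has 7 nodes {D, K, P, V, G, S, X}, right has 4 {M, H, W, R}.
  Root X: left subtree has 6 nodes {D, K, P, V, G, S}, right has 0 { }.
    Root V: left subtree has 3 nodes {D, K, P}, right has 2 {G, S}.
      Root K: left subtree has 1 node {D}, right has 1 {P}.
      Root G: left subtree has 0 nodes { }, right has 1 {S}.
  Root M: left subtree has 0 nodes { }, right has 3 {H, W, R}.
    Root R: left subtree has 2 nodes {H, W}, right has 0 { }.
      Root H: left subtree has 0 nodes { }, right has 1 {W}.

D, P, K, S, G, V, X, W, H, R, M, E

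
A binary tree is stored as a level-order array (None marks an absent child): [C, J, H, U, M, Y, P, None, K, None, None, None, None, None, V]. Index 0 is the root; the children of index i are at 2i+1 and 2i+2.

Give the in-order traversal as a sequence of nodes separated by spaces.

U K J M C Y H P V

In-order visits the left subtree, then the node, then the right subtree.
At C: go left to J.
  At J: go left to U.
    At U: no left child.
    Visit U.
    At U: go right to K.
      K is a leaf — visit K.
  Visit J.
  At J: go right to M.
    M is a leaf — visit M.
Visit C.
At C: go right to H.
  At H: go left to Y.
    Y is a leaf — visit Y.
  Visit H.
  At H: go right to P.
    At P: no left child.
    Visit P.
    At P: go right to V.
      V is a leaf — visit V.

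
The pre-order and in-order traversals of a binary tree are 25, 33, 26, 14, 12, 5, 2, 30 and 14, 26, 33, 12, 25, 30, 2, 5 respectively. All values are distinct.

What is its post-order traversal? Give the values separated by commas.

14, 26, 12, 33, 30, 2, 5, 25

The first element of pre-order is the root; it splits in-order into left and right subtrees.
Root 25: left subtree has 4 nodes {14, 26, 33, 12}, right has 3 {30, 2, 5}.
  Root 33: left subtree has 2 nodes {14, 26}, right has 1 {12}.
    Root 26: left subtree has 1 node {14}, right has 0 { }.
  Root 5: left subtree has 2 nodes {30, 2}, right has 0 { }.
    Root 2: left subtree has 1 node {30}, right has 0 { }.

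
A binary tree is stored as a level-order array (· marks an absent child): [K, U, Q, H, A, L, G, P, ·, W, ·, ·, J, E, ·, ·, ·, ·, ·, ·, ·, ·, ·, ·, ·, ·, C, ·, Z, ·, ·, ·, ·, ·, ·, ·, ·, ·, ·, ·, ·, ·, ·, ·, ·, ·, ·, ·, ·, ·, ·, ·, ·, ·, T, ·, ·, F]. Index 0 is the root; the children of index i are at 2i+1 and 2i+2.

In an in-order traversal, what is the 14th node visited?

In-order visits the left subtree, then the node, then the right subtree.
At K: go left to U.
  At U: go left to H.
    At H: go left to P.
      P is a leaf — visit P.
    Visit H.
    At H: no right child.
  Visit U.
  At U: go right to A.
    At A: go left to W.
      W is a leaf — visit W.
    Visit A.
    At A: no right child.
Visit K.
At K: go right to Q.
  At Q: go left to L.
    At L: no left child.
    Visit L.
    At L: go right to J.
      At J: no left child.
      Visit J.
      At J: go right to C.
        At C: no left child.
        Visit C.
        At C: go right to T.
          T is a leaf — visit T.
  Visit Q.
  At Q: go right to G.
    At G: go left to E.
      At E: no left child.
      Visit E.
      At E: go right to Z.
        At Z: go left to F.
          F is a leaf — visit F.
        Visit Z.
        At Z: no right child.
    Visit G.
    At G: no right child.
Full in-order sequence: P, H, U, W, A, K, L, J, C, T, Q, E, F, Z, G.

Z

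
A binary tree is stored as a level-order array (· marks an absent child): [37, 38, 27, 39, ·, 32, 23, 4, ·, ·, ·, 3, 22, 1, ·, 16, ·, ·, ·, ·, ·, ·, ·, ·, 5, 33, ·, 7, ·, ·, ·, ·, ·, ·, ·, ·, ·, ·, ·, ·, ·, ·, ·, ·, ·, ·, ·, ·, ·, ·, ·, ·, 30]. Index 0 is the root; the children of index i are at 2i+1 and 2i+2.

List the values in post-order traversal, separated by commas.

16, 4, 39, 38, 5, 3, 30, 33, 22, 32, 7, 1, 23, 27, 37

Post-order visits the left subtree, then the right subtree, then the node.
At 37: go left to 38.
  At 38: go left to 39.
    At 39: go left to 4.
      At 4: go left to 16.
        16 is a leaf — visit 16.
      At 4: no right child.
      Visit 4.
    At 39: no right child.
    Visit 39.
  At 38: no right child.
  Visit 38.
At 37: go right to 27.
  At 27: go left to 32.
    At 32: go left to 3.
      At 3: no left child.
      At 3: go right to 5.
        5 is a leaf — visit 5.
      Visit 3.
    At 32: go right to 22.
      At 22: go left to 33.
        At 33: no left child.
        At 33: go right to 30.
          30 is a leaf — visit 30.
        Visit 33.
      At 22: no right child.
      Visit 22.
    Visit 32.
  At 27: go right to 23.
    At 23: go left to 1.
      At 1: go left to 7.
        7 is a leaf — visit 7.
      At 1: no right child.
      Visit 1.
    At 23: no right child.
    Visit 23.
  Visit 27.
Visit 37.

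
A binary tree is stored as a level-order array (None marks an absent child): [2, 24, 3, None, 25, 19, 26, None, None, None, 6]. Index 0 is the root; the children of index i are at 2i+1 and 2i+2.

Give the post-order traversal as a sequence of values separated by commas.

6, 25, 24, 19, 26, 3, 2

Post-order visits the left subtree, then the right subtree, then the node.
At 2: go left to 24.
  At 24: no left child.
  At 24: go right to 25.
    At 25: no left child.
    At 25: go right to 6.
      6 is a leaf — visit 6.
    Visit 25.
  Visit 24.
At 2: go right to 3.
  At 3: go left to 19.
    19 is a leaf — visit 19.
  At 3: go right to 26.
    26 is a leaf — visit 26.
  Visit 3.
Visit 2.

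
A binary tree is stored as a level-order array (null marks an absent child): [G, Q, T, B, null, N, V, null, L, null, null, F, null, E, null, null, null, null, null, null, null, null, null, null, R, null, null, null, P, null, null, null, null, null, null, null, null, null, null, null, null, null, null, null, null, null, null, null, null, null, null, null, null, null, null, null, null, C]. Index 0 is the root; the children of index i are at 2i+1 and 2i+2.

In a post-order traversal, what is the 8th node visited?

Post-order visits the left subtree, then the right subtree, then the node.
At G: go left to Q.
  At Q: go left to B.
    At B: no left child.
    At B: go right to L.
      L is a leaf — visit L.
    Visit B.
  At Q: no right child.
  Visit Q.
At G: go right to T.
  At T: go left to N.
    At N: go left to F.
      At F: no left child.
      At F: go right to R.
        R is a leaf — visit R.
      Visit F.
    At N: no right child.
    Visit N.
  At T: go right to V.
    At V: go left to E.
      At E: no left child.
      At E: go right to P.
        At P: go left to C.
          C is a leaf — visit C.
        At P: no right child.
        Visit P.
      Visit E.
    At V: no right child.
    Visit V.
  Visit T.
Visit G.
Full post-order sequence: L, B, Q, R, F, N, C, P, E, V, T, G.

P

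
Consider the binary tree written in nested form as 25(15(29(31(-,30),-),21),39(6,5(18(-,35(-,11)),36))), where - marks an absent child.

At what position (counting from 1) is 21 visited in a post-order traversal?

Post-order visits the left subtree, then the right subtree, then the node.
At 25: go left to 15.
  At 15: go left to 29.
    At 29: go left to 31.
      At 31: no left child.
      At 31: go right to 30.
        30 is a leaf — visit 30.
      Visit 31.
    At 29: no right child.
    Visit 29.
  At 15: go right to 21.
    21 is a leaf — visit 21.
  Visit 15.
At 25: go right to 39.
  At 39: go left to 6.
    6 is a leaf — visit 6.
  At 39: go right to 5.
    At 5: go left to 18.
      At 18: no left child.
      At 18: go right to 35.
        At 35: no left child.
        At 35: go right to 11.
          11 is a leaf — visit 11.
        Visit 35.
      Visit 18.
    At 5: go right to 36.
      36 is a leaf — visit 36.
    Visit 5.
  Visit 39.
Visit 25.
Full post-order sequence: 30, 31, 29, 21, 15, 6, 11, 35, 18, 36, 5, 39, 25.

4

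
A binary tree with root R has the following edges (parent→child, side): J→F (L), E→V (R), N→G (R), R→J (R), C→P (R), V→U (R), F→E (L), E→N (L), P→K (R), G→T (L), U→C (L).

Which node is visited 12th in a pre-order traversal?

Pre-order visits the node, then its left subtree, then its right subtree.
Visit R.
At R: no left child.
At R: go right to J.
  Visit J.
  At J: go left to F.
    Visit F.
    At F: go left to E.
      Visit E.
      At E: go left to N.
        Visit N.
        At N: no left child.
        At N: go right to G.
          Visit G.
          At G: go left to T.
            T is a leaf — visit T.
          At G: no right child.
      At E: go right to V.
        Visit V.
        At V: no left child.
        At V: go right to U.
          Visit U.
          At U: go left to C.
            Visit C.
            At C: no left child.
            At C: go right to P.
              Visit P.
              At P: no left child.
              At P: go right to K.
                K is a leaf — visit K.
          At U: no right child.
    At F: no right child.
  At J: no right child.
Full pre-order sequence: R, J, F, E, N, G, T, V, U, C, P, K.

K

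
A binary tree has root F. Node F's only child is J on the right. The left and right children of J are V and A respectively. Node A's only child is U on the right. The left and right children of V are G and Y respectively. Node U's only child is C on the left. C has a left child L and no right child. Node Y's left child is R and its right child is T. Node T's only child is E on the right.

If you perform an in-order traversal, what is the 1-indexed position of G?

In-order visits the left subtree, then the node, then the right subtree.
At F: no left child.
Visit F.
At F: go right to J.
  At J: go left to V.
    At V: go left to G.
      G is a leaf — visit G.
    Visit V.
    At V: go right to Y.
      At Y: go left to R.
        R is a leaf — visit R.
      Visit Y.
      At Y: go right to T.
        At T: no left child.
        Visit T.
        At T: go right to E.
          E is a leaf — visit E.
  Visit J.
  At J: go right to A.
    At A: no left child.
    Visit A.
    At A: go right to U.
      At U: go left to C.
        At C: go left to L.
          L is a leaf — visit L.
        Visit C.
        At C: no right child.
      Visit U.
      At U: no right child.
Full in-order sequence: F, G, V, R, Y, T, E, J, A, L, C, U.

2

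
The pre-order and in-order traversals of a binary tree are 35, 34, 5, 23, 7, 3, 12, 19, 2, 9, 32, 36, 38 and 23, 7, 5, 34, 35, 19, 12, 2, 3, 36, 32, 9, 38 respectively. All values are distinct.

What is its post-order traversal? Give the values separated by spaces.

7 23 5 34 19 2 12 36 32 38 9 3 35

The first element of pre-order is the root; it splits in-order into left and right subtrees.
Root 35: left subtree has 4 nodes {23, 7, 5, 34}, right has 8 {19, 12, 2, 3, 36, 32, 9, 38}.
  Root 34: left subtree has 3 nodes {23, 7, 5}, right has 0 { }.
    Root 5: left subtree has 2 nodes {23, 7}, right has 0 { }.
      Root 23: left subtree has 0 nodes { }, right has 1 {7}.
  Root 3: left subtree has 3 nodes {19, 12, 2}, right has 4 {36, 32, 9, 38}.
    Root 12: left subtree has 1 node {19}, right has 1 {2}.
    Root 9: left subtree has 2 nodes {36, 32}, right has 1 {38}.
      Root 32: left subtree has 1 node {36}, right has 0 { }.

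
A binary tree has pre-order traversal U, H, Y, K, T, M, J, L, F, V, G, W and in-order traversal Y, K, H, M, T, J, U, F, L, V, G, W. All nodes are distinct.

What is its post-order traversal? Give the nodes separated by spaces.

K Y M J T H F W G V L U

The first element of pre-order is the root; it splits in-order into left and right subtrees.
Root U: left subtree has 6 nodes {Y, K, H, M, T, J}, right has 5 {F, L, V, G, W}.
  Root H: left subtree has 2 nodes {Y, K}, right has 3 {M, T, J}.
    Root Y: left subtree has 0 nodes { }, right has 1 {K}.
    Root T: left subtree has 1 node {M}, right has 1 {J}.
  Root L: left subtree has 1 node {F}, right has 3 {V, G, W}.
    Root V: left subtree has 0 nodes { }, right has 2 {G, W}.
      Root G: left subtree has 0 nodes { }, right has 1 {W}.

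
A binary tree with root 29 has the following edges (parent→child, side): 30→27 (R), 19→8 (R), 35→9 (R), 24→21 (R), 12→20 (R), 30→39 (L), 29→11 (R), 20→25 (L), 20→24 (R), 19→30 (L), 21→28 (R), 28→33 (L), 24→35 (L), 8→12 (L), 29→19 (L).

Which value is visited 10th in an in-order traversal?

In-order visits the left subtree, then the node, then the right subtree.
At 29: go left to 19.
  At 19: go left to 30.
    At 30: go left to 39.
      39 is a leaf — visit 39.
    Visit 30.
    At 30: go right to 27.
      27 is a leaf — visit 27.
  Visit 19.
  At 19: go right to 8.
    At 8: go left to 12.
      At 12: no left child.
      Visit 12.
      At 12: go right to 20.
        At 20: go left to 25.
          25 is a leaf — visit 25.
        Visit 20.
        At 20: go right to 24.
          At 24: go left to 35.
            At 35: no left child.
            Visit 35.
            At 35: go right to 9.
              9 is a leaf — visit 9.
          Visit 24.
          At 24: go right to 21.
            At 21: no left child.
            Visit 21.
            At 21: go right to 28.
              At 28: go left to 33.
                33 is a leaf — visit 33.
              Visit 28.
              At 28: no right child.
    Visit 8.
    At 8: no right child.
Visit 29.
At 29: go right to 11.
  11 is a leaf — visit 11.
Full in-order sequence: 39, 30, 27, 19, 12, 25, 20, 35, 9, 24, 21, 33, 28, 8, 29, 11.

24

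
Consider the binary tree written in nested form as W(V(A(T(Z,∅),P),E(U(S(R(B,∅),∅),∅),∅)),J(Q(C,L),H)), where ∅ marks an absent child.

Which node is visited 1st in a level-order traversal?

Level-order visits nodes level by level from the root, left to right within each level.
Level 0: W
Level 1: V, J
Level 2: A, E, Q, H
Level 3: T, P, U, C, L
Level 4: Z, S
Level 5: R
Level 6: B
Full level-order sequence: W, V, J, A, E, Q, H, T, P, U, C, L, Z, S, R, B.

W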